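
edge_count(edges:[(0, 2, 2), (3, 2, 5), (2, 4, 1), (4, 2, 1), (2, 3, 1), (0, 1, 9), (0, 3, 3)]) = 7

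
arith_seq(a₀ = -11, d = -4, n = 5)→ [-11, -15, -19, -23, -27]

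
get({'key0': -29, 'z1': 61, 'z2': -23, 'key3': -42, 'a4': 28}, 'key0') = -29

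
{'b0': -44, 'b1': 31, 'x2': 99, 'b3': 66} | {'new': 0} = {'b0': -44, 'b1': 31, 'x2': 99, 'b3': 66, 'new': 0}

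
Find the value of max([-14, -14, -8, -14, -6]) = -6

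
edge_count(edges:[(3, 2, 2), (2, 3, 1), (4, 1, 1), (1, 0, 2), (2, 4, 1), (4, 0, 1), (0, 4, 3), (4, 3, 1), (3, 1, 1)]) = 9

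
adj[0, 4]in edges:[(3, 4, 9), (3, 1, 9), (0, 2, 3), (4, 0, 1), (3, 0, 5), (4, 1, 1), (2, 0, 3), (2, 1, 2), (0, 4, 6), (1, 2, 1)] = 6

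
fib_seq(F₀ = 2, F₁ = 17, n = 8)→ [2, 17, 19, 36, 55, 91, 146, 237]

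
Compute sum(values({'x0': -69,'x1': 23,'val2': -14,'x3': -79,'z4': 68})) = -71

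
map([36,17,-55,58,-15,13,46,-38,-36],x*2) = 36*2=72, 17*2=34, -55*2=-110, 58*2=116, -15*2=-30, 13*2=26, 46*2=92, -38*2=-76, -36*2=-72
= [72, 34, -110, 116, -30, 26, 92, -76, -72]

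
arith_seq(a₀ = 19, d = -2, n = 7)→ [19, 17, 15, 13, 11, 9, 7]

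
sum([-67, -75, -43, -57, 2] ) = -240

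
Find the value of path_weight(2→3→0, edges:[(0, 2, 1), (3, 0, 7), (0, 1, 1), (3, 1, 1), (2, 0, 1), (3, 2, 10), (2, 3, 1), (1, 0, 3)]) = 8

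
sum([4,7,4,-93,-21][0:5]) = -99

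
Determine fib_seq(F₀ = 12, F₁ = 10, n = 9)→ F_2 = F_1 + F_0 = 22
F_3 = F_2 + F_1 = 32
F_4 = F_3 + F_2 = 54
...
= [12, 10, 22, 32, 54, 86, 140, 226, 366]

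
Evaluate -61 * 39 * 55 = -130845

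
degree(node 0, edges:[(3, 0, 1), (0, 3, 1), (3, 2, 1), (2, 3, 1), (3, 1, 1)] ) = incident: (3,0), (0,3)
= 2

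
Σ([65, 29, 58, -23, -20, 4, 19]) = 65 + 29 + 58 + (-23) + (-20) + 4 + 19
= 132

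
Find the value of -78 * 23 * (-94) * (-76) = -12816336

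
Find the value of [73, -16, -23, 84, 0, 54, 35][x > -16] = keep x where x > -16: 73✓, -16✗, -23✗, 84✓, 0✓, 54✓, 35✓
= [73, 84, 0, 54, 35]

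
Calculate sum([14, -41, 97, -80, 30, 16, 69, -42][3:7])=35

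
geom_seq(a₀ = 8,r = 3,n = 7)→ [8, 24, 72, 216, 648, 1944, 5832]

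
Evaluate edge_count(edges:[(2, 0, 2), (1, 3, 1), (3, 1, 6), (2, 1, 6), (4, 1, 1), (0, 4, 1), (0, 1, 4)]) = 7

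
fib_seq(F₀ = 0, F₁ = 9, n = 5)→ F_2 = F_1 + F_0 = 9
F_3 = F_2 + F_1 = 18
F_4 = F_3 + F_2 = 27
= [0, 9, 9, 18, 27]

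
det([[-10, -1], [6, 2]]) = -14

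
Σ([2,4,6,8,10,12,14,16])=2 + 4 + 6 + 8 + 10 + 12 + 14 + 16
= 72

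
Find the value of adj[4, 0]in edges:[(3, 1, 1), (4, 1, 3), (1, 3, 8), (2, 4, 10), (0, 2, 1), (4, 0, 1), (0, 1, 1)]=1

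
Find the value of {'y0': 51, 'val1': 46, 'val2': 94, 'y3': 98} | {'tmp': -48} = {'y0': 51, 'val1': 46, 'val2': 94, 'y3': 98, 'tmp': -48}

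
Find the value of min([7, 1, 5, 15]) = 1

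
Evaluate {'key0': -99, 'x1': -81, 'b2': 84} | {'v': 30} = {'key0': -99, 'x1': -81, 'b2': 84, 'v': 30}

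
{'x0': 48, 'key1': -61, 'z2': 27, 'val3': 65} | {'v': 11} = {'x0': 48, 'key1': -61, 'z2': 27, 'val3': 65, 'v': 11}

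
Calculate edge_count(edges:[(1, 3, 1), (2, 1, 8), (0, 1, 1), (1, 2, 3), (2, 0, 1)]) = 5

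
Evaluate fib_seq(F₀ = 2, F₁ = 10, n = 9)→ [2, 10, 12, 22, 34, 56, 90, 146, 236]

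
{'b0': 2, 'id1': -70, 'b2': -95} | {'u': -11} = {'b0': 2, 'id1': -70, 'b2': -95, 'u': -11}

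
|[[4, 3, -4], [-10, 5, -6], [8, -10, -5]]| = (1)*(4)*det([[5, -6], [-10, -5]]) + (-1)*(3)*det([[-10, -6], [8, -5]]) + (1)*(-4)*det([[-10, 5], [8, -10]])
= -340 + -294 + -240
= -874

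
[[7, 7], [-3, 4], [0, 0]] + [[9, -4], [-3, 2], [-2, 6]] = [[16, 3], [-6, 6], [-2, 6]]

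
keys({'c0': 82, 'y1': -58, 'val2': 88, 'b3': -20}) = ['c0', 'y1', 'val2', 'b3']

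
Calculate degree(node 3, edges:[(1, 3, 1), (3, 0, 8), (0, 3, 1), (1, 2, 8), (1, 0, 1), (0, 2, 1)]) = 3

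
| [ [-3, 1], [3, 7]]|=(-3)*(7) - (1)*(3)
= -24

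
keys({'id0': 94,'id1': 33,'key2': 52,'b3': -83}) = ['id0', 'id1', 'key2', 'b3']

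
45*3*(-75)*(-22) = 222750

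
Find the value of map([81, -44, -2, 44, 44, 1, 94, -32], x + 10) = 81+10=91, -44+10=-34, -2+10=8, 44+10=54, 44+10=54, 1+10=11, 94+10=104, -32+10=-22
= [91, -34, 8, 54, 54, 11, 104, -22]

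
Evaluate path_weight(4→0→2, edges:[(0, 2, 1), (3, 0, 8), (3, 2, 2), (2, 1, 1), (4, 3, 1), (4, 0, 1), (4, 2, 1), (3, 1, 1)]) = 2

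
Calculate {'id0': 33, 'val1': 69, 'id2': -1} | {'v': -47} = {'id0': 33, 'val1': 69, 'id2': -1, 'v': -47}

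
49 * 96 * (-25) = -117600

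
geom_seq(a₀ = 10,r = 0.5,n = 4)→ a_0 = 10*0.5^0 = 10.0
a_1 = 10*0.5^1 = 5.0
a_2 = 10*0.5^2 = 2.5
...
= [10.0, 5.0, 2.5, 1.25]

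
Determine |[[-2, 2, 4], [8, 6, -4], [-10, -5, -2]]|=(1)*(-2)*det([[6, -4], [-5, -2]]) + (-1)*(2)*det([[8, -4], [-10, -2]]) + (1)*(4)*det([[8, 6], [-10, -5]])
= 64 + 112 + 80
= 256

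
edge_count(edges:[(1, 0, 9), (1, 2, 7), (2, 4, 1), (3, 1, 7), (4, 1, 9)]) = 5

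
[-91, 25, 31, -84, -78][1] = 25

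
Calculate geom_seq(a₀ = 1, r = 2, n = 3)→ [1, 2, 4]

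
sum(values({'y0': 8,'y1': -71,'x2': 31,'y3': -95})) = -127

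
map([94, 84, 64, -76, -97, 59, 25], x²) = [8836, 7056, 4096, 5776, 9409, 3481, 625]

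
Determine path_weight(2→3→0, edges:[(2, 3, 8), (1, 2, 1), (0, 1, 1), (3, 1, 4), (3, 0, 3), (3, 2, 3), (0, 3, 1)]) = 11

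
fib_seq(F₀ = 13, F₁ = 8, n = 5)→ [13, 8, 21, 29, 50]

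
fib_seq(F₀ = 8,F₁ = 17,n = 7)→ F_2 = F_1 + F_0 = 25
F_3 = F_2 + F_1 = 42
F_4 = F_3 + F_2 = 67
...
= [8, 17, 25, 42, 67, 109, 176]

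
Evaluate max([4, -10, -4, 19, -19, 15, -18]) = 19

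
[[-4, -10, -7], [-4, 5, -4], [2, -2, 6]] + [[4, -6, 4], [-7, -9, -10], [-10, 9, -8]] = [[0, -16, -3], [-11, -4, -14], [-8, 7, -2]]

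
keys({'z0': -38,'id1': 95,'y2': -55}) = ['z0', 'id1', 'y2']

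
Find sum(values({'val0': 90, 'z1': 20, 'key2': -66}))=90 + 20 + (-66)
= 44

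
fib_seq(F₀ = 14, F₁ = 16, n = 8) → [14, 16, 30, 46, 76, 122, 198, 320]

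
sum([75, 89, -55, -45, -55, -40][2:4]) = slice → [-55, -45]
(-55) + (-45)
= -100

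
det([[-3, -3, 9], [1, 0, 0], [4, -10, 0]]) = (1)*(-3)*det([[0, 0], [-10, 0]]) + (-1)*(-3)*det([[1, 0], [4, 0]]) + (1)*(9)*det([[1, 0], [4, -10]])
= 0 + 0 + -90
= -90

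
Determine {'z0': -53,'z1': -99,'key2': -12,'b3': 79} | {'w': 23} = {'z0': -53, 'z1': -99, 'key2': -12, 'b3': 79, 'w': 23}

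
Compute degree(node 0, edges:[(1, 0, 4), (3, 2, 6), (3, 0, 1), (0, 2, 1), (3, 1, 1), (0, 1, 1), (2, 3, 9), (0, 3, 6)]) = incident: (1,0), (3,0), (0,2), (0,1), (0,3)
= 5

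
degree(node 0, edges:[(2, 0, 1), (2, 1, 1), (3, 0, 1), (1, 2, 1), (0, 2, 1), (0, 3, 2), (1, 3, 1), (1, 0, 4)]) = incident: (2,0), (3,0), (0,2), (0,3), (1,0)
= 5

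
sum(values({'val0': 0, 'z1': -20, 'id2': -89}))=-109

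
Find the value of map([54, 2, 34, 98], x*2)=[108, 4, 68, 196]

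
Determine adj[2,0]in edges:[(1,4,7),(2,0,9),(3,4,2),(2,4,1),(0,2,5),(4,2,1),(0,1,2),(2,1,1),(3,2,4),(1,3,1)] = 9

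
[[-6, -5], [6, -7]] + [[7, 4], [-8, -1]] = [[1, -1], [-2, -8]]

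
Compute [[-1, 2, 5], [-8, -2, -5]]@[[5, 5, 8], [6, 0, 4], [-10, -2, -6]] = C[0][0] = (-1)*(5) + (2)*(6) + (5)*(-10) = -43
C[0][1] = (-1)*(5) + (2)*(0) + (5)*(-2) = -15
C[0][2] = (-1)*(8) + (2)*(4) + (5)*(-6) = -30
C[1][0] = (-8)*(5) + (-2)*(6) + (-5)*(-10) = -2
C[1][1] = (-8)*(5) + (-2)*(0) + (-5)*(-2) = -30
C[1][2] = (-8)*(8) + (-2)*(4) + (-5)*(-6) = -42
= [[-43, -15, -30], [-2, -30, -42]]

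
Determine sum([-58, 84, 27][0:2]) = 26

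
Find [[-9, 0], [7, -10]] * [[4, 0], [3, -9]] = C[0][0] = (-9)*(4) + (0)*(3) = -36
C[0][1] = (-9)*(0) + (0)*(-9) = 0
C[1][0] = (7)*(4) + (-10)*(3) = -2
C[1][1] = (7)*(0) + (-10)*(-9) = 90
= [[-36, 0], [-2, 90]]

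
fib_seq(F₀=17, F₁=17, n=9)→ [17, 17, 34, 51, 85, 136, 221, 357, 578]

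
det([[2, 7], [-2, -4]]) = (2)*(-4) - (7)*(-2)
= 6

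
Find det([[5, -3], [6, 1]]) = 23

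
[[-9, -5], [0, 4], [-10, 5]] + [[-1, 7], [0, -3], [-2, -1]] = [[-10, 2], [0, 1], [-12, 4]]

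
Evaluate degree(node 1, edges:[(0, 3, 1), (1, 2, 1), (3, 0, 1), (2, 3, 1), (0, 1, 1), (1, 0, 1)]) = incident: (1,2), (0,1), (1,0)
= 3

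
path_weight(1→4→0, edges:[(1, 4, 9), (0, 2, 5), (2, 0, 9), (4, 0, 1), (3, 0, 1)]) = 10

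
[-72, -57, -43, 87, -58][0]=-72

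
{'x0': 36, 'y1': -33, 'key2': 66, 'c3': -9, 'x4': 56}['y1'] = -33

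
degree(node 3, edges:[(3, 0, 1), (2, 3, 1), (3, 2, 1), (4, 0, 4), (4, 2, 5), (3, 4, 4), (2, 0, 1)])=incident: (3,0), (2,3), (3,2), (3,4)
= 4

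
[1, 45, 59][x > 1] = [45, 59]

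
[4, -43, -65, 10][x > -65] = [4, -43, 10]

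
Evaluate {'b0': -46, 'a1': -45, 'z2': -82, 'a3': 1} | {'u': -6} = {'b0': -46, 'a1': -45, 'z2': -82, 'a3': 1, 'u': -6}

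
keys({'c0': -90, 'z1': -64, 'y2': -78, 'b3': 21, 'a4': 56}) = ['c0', 'z1', 'y2', 'b3', 'a4']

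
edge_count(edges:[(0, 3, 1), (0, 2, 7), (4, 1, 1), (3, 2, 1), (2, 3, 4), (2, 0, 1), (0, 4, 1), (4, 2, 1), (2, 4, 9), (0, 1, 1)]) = 10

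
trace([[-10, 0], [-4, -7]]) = -17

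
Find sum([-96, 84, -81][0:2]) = -12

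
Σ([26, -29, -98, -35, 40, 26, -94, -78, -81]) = -323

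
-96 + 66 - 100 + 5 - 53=-178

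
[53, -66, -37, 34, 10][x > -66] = keep x where x > -66: 53✓, -66✗, -37✓, 34✓, 10✓
= [53, -37, 34, 10]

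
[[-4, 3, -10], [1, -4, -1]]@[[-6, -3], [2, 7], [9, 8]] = C[0][0] = (-4)*(-6) + (3)*(2) + (-10)*(9) = -60
C[0][1] = (-4)*(-3) + (3)*(7) + (-10)*(8) = -47
C[1][0] = (1)*(-6) + (-4)*(2) + (-1)*(9) = -23
C[1][1] = (1)*(-3) + (-4)*(7) + (-1)*(8) = -39
= [[-60, -47], [-23, -39]]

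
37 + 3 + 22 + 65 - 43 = 84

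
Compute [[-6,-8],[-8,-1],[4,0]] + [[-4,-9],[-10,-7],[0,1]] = [[-10, -17], [-18, -8], [4, 1]]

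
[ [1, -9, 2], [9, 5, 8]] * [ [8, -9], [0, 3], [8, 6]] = C[0][0] = (1)*(8) + (-9)*(0) + (2)*(8) = 24
C[0][1] = (1)*(-9) + (-9)*(3) + (2)*(6) = -24
C[1][0] = (9)*(8) + (5)*(0) + (8)*(8) = 136
C[1][1] = (9)*(-9) + (5)*(3) + (8)*(6) = -18
= [[24, -24], [136, -18]]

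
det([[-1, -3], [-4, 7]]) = (-1)*(7) - (-3)*(-4)
= -19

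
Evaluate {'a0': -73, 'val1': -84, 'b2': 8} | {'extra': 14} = {'a0': -73, 'val1': -84, 'b2': 8, 'extra': 14}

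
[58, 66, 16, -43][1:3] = [66, 16]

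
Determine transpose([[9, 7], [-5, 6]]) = [[9, -5], [7, 6]]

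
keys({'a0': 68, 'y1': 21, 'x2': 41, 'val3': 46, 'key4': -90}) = ['a0', 'y1', 'x2', 'val3', 'key4']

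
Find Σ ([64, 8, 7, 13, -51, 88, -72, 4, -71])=64 + 8 + 7 + 13 + (-51) + 88 + (-72) + 4 + (-71)
= -10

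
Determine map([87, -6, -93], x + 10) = [97, 4, -83]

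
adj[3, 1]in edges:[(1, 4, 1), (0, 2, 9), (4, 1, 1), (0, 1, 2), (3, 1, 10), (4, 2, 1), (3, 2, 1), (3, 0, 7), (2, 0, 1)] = 10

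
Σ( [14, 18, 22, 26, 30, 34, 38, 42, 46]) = 270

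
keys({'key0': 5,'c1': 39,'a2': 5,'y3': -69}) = ['key0', 'c1', 'a2', 'y3']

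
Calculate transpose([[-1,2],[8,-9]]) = [[-1, 8], [2, -9]]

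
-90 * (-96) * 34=293760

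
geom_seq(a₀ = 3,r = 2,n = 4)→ [3, 6, 12, 24]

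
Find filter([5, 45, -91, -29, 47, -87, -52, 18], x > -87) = keep x where x > -87: 5✓, 45✓, -91✗, -29✓, 47✓, -87✗, -52✓, 18✓
= [5, 45, -29, 47, -52, 18]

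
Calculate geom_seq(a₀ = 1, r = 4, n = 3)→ a_0 = 1*4^0 = 1
a_1 = 1*4^1 = 4
a_2 = 1*4^2 = 16
= [1, 4, 16]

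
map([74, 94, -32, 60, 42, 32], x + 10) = [84, 104, -22, 70, 52, 42]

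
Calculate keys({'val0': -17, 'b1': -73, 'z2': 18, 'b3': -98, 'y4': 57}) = ['val0', 'b1', 'z2', 'b3', 'y4']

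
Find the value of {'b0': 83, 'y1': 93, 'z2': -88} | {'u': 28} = {'b0': 83, 'y1': 93, 'z2': -88, 'u': 28}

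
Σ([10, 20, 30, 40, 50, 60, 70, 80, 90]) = 450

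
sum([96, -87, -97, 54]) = 96 + (-87) + (-97) + 54
= -34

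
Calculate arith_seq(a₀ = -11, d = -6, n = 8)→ [-11, -17, -23, -29, -35, -41, -47, -53]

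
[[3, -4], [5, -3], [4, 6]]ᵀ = [[3, 5, 4], [-4, -3, 6]]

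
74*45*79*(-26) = -6839820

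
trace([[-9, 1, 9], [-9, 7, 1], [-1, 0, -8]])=diagonal: (-9) + 7 + (-8)
= -10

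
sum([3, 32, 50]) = 85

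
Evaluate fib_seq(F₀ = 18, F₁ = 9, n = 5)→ [18, 9, 27, 36, 63]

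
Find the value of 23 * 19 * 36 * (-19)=-298908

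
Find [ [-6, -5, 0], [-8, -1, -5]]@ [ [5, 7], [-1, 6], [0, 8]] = C[0][0] = (-6)*(5) + (-5)*(-1) + (0)*(0) = -25
C[0][1] = (-6)*(7) + (-5)*(6) + (0)*(8) = -72
C[1][0] = (-8)*(5) + (-1)*(-1) + (-5)*(0) = -39
C[1][1] = (-8)*(7) + (-1)*(6) + (-5)*(8) = -102
= [[-25, -72], [-39, -102]]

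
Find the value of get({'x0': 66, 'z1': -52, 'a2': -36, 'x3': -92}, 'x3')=-92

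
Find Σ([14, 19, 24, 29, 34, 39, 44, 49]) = 14 + 19 + 24 + 29 + 34 + 39 + 44 + 49
= 252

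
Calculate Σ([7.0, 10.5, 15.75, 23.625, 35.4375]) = 92.3125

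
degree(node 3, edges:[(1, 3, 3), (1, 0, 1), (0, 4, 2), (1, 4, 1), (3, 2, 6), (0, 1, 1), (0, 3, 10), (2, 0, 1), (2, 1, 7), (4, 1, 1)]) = 3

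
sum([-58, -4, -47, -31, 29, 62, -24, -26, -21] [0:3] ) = -109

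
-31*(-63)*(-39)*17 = -1294839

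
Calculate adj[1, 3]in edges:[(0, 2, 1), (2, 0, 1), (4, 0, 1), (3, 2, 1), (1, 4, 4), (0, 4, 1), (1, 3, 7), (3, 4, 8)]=7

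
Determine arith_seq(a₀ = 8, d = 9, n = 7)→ a_0 = 8 + 0*9 = 8
a_1 = 8 + 1*9 = 17
a_2 = 8 + 2*9 = 26
...
= [8, 17, 26, 35, 44, 53, 62]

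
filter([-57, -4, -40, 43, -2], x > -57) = [-4, -40, 43, -2]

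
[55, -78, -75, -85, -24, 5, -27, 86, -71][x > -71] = [55, -24, 5, -27, 86]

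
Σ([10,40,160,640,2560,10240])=10 + 40 + 160 + 640 + 2560 + 10240
= 13650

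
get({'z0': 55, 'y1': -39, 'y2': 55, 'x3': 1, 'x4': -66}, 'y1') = -39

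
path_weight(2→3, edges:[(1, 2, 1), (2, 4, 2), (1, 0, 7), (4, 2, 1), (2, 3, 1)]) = w(2→3)=1
= 1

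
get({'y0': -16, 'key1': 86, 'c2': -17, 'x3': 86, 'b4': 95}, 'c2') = -17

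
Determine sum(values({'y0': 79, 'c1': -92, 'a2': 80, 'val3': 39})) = 79 + (-92) + 80 + 39
= 106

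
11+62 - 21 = 52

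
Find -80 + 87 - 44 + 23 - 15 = -29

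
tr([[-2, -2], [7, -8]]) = diagonal: (-2) + (-8)
= -10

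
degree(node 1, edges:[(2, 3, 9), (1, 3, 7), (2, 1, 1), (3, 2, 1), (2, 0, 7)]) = incident: (1,3), (2,1)
= 2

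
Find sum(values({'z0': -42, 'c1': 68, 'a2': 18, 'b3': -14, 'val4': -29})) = (-42) + 68 + 18 + (-14) + (-29)
= 1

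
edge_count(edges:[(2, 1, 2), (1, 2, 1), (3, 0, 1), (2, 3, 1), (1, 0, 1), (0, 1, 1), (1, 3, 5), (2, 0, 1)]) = 8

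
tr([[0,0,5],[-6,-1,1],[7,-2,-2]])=diagonal: 0 + (-1) + (-2)
= -3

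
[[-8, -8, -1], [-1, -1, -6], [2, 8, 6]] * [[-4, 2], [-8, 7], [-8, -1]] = C[0][0] = (-8)*(-4) + (-8)*(-8) + (-1)*(-8) = 104
C[0][1] = (-8)*(2) + (-8)*(7) + (-1)*(-1) = -71
C[1][0] = (-1)*(-4) + (-1)*(-8) + (-6)*(-8) = 60
C[1][1] = (-1)*(2) + (-1)*(7) + (-6)*(-1) = -3
C[2][0] = (2)*(-4) + (8)*(-8) + (6)*(-8) = -120
C[2][1] = (2)*(2) + (8)*(7) + (6)*(-1) = 54
= [[104, -71], [60, -3], [-120, 54]]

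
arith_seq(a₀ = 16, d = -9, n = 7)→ a_0 = 16 + 0*-9 = 16
a_1 = 16 + 1*-9 = 7
a_2 = 16 + 2*-9 = -2
...
= [16, 7, -2, -11, -20, -29, -38]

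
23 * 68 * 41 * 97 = 6220028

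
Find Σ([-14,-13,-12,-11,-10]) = (-14) + (-13) + (-12) + (-11) + (-10)
= -60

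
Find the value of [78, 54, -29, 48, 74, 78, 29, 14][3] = 48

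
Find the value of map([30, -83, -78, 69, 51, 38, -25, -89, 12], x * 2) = 30*2=60, -83*2=-166, -78*2=-156, 69*2=138, 51*2=102, 38*2=76, -25*2=-50, -89*2=-178, 12*2=24
= [60, -166, -156, 138, 102, 76, -50, -178, 24]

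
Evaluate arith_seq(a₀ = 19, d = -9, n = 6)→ a_0 = 19 + 0*-9 = 19
a_1 = 19 + 1*-9 = 10
a_2 = 19 + 2*-9 = 1
...
= [19, 10, 1, -8, -17, -26]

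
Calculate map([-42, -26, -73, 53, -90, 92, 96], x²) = [1764, 676, 5329, 2809, 8100, 8464, 9216]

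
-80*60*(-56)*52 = 13977600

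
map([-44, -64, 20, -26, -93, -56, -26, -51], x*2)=-44*2=-88, -64*2=-128, 20*2=40, -26*2=-52, -93*2=-186, -56*2=-112, -26*2=-52, -51*2=-102
= [-88, -128, 40, -52, -186, -112, -52, -102]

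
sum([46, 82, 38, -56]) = 110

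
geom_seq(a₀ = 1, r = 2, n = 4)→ a_0 = 1*2^0 = 1
a_1 = 1*2^1 = 2
a_2 = 1*2^2 = 4
...
= [1, 2, 4, 8]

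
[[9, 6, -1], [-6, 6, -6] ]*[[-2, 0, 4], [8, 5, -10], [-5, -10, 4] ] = C[0][0] = (9)*(-2) + (6)*(8) + (-1)*(-5) = 35
C[0][1] = (9)*(0) + (6)*(5) + (-1)*(-10) = 40
C[0][2] = (9)*(4) + (6)*(-10) + (-1)*(4) = -28
C[1][0] = (-6)*(-2) + (6)*(8) + (-6)*(-5) = 90
C[1][1] = (-6)*(0) + (6)*(5) + (-6)*(-10) = 90
C[1][2] = (-6)*(4) + (6)*(-10) + (-6)*(4) = -108
= [[35, 40, -28], [90, 90, -108]]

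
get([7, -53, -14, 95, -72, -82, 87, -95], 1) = -53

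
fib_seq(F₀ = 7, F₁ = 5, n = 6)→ F_2 = F_1 + F_0 = 12
F_3 = F_2 + F_1 = 17
F_4 = F_3 + F_2 = 29
...
= [7, 5, 12, 17, 29, 46]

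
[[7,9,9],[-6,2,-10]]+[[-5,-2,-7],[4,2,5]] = [[2, 7, 2], [-2, 4, -5]]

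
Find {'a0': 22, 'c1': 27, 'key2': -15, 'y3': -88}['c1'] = 27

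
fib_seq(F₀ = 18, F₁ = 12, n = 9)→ [18, 12, 30, 42, 72, 114, 186, 300, 486]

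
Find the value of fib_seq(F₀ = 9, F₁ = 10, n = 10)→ [9, 10, 19, 29, 48, 77, 125, 202, 327, 529]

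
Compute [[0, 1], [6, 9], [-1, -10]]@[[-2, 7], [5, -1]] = C[0][0] = (0)*(-2) + (1)*(5) = 5
C[0][1] = (0)*(7) + (1)*(-1) = -1
C[1][0] = (6)*(-2) + (9)*(5) = 33
C[1][1] = (6)*(7) + (9)*(-1) = 33
C[2][0] = (-1)*(-2) + (-10)*(5) = -48
C[2][1] = (-1)*(7) + (-10)*(-1) = 3
= [[5, -1], [33, 33], [-48, 3]]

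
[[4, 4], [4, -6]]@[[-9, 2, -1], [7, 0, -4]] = [[-8, 8, -20], [-78, 8, 20]]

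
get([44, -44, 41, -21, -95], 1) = -44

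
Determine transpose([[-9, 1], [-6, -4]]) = [[-9, -6], [1, -4]]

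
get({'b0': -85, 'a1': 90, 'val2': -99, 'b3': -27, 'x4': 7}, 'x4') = 7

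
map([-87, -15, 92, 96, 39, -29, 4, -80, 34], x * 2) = [-174, -30, 184, 192, 78, -58, 8, -160, 68]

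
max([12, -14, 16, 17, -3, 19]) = 19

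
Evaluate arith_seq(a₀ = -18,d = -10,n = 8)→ a_0 = -18 + 0*-10 = -18
a_1 = -18 + 1*-10 = -28
a_2 = -18 + 2*-10 = -38
...
= [-18, -28, -38, -48, -58, -68, -78, -88]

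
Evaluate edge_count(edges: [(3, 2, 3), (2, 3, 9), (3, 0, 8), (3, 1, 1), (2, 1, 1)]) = 5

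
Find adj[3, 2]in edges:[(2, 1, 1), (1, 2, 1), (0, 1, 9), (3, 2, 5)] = 5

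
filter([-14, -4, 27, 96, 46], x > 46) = [96]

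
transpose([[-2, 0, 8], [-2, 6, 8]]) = [[-2, -2], [0, 6], [8, 8]]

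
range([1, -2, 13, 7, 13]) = 15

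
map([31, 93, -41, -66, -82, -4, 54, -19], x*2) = 31*2=62, 93*2=186, -41*2=-82, -66*2=-132, -82*2=-164, -4*2=-8, 54*2=108, -19*2=-38
= [62, 186, -82, -132, -164, -8, 108, -38]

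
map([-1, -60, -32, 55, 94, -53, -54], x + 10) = [9, -50, -22, 65, 104, -43, -44]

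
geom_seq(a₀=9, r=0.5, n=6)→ [9.0, 4.5, 2.25, 1.125, 0.5625, 0.28125]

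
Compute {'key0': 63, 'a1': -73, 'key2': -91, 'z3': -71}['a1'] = -73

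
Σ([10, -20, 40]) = 30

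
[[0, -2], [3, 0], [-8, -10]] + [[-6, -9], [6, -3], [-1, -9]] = [[-6, -11], [9, -3], [-9, -19]]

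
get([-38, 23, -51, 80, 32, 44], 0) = -38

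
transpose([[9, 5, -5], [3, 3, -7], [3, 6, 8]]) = [[9, 3, 3], [5, 3, 6], [-5, -7, 8]]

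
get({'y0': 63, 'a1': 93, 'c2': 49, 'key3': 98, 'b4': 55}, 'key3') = 98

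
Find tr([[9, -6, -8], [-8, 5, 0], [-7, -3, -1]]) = 13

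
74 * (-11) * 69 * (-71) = 3987786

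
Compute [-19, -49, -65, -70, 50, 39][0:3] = [-19, -49, -65]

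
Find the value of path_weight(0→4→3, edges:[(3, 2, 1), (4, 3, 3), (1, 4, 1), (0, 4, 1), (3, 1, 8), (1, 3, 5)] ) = 4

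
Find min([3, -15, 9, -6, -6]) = -15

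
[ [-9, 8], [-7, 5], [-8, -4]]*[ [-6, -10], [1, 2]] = [[62, 106], [47, 80], [44, 72]]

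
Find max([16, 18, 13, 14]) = 18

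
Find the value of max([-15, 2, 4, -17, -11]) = 4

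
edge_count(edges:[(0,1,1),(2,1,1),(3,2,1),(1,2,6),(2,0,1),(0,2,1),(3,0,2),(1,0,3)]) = 8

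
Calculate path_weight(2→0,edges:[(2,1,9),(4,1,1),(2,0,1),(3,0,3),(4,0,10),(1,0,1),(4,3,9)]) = w(2→0)=1
= 1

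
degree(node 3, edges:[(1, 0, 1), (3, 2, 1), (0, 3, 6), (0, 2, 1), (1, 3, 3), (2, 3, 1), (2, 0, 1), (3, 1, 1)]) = incident: (3,2), (0,3), (1,3), (2,3), (3,1)
= 5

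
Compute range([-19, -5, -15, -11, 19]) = 38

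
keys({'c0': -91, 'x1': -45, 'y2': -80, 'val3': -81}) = ['c0', 'x1', 'y2', 'val3']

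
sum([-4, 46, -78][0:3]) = -36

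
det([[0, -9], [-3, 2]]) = -27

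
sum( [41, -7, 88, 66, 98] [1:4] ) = 147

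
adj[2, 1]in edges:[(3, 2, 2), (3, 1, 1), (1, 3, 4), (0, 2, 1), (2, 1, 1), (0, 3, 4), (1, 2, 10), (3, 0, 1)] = 1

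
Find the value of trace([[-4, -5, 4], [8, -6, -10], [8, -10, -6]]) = diagonal: (-4) + (-6) + (-6)
= -16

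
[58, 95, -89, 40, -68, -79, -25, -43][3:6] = [40, -68, -79]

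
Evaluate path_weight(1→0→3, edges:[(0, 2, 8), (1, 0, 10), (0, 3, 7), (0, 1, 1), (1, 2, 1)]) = 17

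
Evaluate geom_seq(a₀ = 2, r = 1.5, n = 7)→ [2.0, 3.0, 4.5, 6.75, 10.125, 15.1875, 22.78125]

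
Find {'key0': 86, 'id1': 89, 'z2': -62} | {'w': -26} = {'key0': 86, 'id1': 89, 'z2': -62, 'w': -26}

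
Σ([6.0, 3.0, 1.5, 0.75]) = 11.25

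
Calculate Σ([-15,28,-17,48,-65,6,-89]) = (-15) + 28 + (-17) + 48 + (-65) + 6 + (-89)
= -104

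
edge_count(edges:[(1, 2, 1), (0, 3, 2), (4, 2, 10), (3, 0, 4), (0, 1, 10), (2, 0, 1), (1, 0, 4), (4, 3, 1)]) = 8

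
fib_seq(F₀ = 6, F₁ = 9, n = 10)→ F_2 = F_1 + F_0 = 15
F_3 = F_2 + F_1 = 24
F_4 = F_3 + F_2 = 39
...
= [6, 9, 15, 24, 39, 63, 102, 165, 267, 432]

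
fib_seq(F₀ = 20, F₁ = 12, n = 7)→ [20, 12, 32, 44, 76, 120, 196]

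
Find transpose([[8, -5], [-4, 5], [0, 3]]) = [[8, -4, 0], [-5, 5, 3]]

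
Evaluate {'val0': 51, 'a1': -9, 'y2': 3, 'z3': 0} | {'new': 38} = {'val0': 51, 'a1': -9, 'y2': 3, 'z3': 0, 'new': 38}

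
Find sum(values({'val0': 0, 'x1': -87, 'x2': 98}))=0 + (-87) + 98
= 11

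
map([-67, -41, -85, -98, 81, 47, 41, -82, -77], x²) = (-67)²=4489, (-41)²=1681, (-85)²=7225, (-98)²=9604, (81)²=6561, (47)²=2209, (41)²=1681, (-82)²=6724, (-77)²=5929
= [4489, 1681, 7225, 9604, 6561, 2209, 1681, 6724, 5929]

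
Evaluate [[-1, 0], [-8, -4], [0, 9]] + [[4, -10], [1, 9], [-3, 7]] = [[3, -10], [-7, 5], [-3, 16]]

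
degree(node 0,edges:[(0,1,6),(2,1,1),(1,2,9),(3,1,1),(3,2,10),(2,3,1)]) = incident: (0,1)
= 1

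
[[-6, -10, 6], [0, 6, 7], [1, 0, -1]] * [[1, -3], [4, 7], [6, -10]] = C[0][0] = (-6)*(1) + (-10)*(4) + (6)*(6) = -10
C[0][1] = (-6)*(-3) + (-10)*(7) + (6)*(-10) = -112
C[1][0] = (0)*(1) + (6)*(4) + (7)*(6) = 66
C[1][1] = (0)*(-3) + (6)*(7) + (7)*(-10) = -28
C[2][0] = (1)*(1) + (0)*(4) + (-1)*(6) = -5
C[2][1] = (1)*(-3) + (0)*(7) + (-1)*(-10) = 7
= [[-10, -112], [66, -28], [-5, 7]]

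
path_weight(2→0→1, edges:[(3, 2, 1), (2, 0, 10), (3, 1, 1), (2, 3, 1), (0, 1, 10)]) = 20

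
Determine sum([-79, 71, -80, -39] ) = (-79) + 71 + (-80) + (-39)
= -127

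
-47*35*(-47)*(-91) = -7035665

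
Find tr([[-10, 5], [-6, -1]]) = diagonal: (-10) + (-1)
= -11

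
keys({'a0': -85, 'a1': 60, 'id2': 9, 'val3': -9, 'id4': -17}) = ['a0', 'a1', 'id2', 'val3', 'id4']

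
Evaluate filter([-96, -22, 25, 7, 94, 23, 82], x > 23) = keep x where x > 23: -96✗, -22✗, 25✓, 7✗, 94✓, 23✗, 82✓
= [25, 94, 82]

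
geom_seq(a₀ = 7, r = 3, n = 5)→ a_0 = 7*3^0 = 7
a_1 = 7*3^1 = 21
a_2 = 7*3^2 = 63
...
= [7, 21, 63, 189, 567]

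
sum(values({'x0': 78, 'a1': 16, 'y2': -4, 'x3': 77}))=78 + 16 + (-4) + 77
= 167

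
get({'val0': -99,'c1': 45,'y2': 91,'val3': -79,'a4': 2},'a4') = 2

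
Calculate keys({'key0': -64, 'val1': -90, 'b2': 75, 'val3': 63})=['key0', 'val1', 'b2', 'val3']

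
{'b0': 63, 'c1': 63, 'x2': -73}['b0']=63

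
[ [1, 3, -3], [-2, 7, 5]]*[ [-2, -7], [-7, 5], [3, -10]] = C[0][0] = (1)*(-2) + (3)*(-7) + (-3)*(3) = -32
C[0][1] = (1)*(-7) + (3)*(5) + (-3)*(-10) = 38
C[1][0] = (-2)*(-2) + (7)*(-7) + (5)*(3) = -30
C[1][1] = (-2)*(-7) + (7)*(5) + (5)*(-10) = -1
= [[-32, 38], [-30, -1]]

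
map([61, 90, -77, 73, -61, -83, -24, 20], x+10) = 61+10=71, 90+10=100, -77+10=-67, 73+10=83, -61+10=-51, -83+10=-73, -24+10=-14, 20+10=30
= [71, 100, -67, 83, -51, -73, -14, 30]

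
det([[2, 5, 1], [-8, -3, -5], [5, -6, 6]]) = (1)*(2)*det([[-3, -5], [-6, 6]]) + (-1)*(5)*det([[-8, -5], [5, 6]]) + (1)*(1)*det([[-8, -3], [5, -6]])
= -96 + 115 + 63
= 82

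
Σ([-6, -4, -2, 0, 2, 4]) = (-6) + (-4) + (-2) + 0 + 2 + 4
= -6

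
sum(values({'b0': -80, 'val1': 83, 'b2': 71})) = 74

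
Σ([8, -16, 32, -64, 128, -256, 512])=344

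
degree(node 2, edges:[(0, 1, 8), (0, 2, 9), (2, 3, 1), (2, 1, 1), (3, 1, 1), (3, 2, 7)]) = 4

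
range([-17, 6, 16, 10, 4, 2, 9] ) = 33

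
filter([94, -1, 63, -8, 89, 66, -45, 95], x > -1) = [94, 63, 89, 66, 95]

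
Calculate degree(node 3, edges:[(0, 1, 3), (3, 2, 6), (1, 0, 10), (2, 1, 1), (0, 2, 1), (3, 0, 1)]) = 2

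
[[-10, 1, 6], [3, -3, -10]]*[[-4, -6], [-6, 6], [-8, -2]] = C[0][0] = (-10)*(-4) + (1)*(-6) + (6)*(-8) = -14
C[0][1] = (-10)*(-6) + (1)*(6) + (6)*(-2) = 54
C[1][0] = (3)*(-4) + (-3)*(-6) + (-10)*(-8) = 86
C[1][1] = (3)*(-6) + (-3)*(6) + (-10)*(-2) = -16
= [[-14, 54], [86, -16]]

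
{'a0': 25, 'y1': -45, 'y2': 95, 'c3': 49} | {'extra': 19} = {'a0': 25, 'y1': -45, 'y2': 95, 'c3': 49, 'extra': 19}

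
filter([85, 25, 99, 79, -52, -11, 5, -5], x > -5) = keep x where x > -5: 85✓, 25✓, 99✓, 79✓, -52✗, -11✗, 5✓, -5✗
= [85, 25, 99, 79, 5]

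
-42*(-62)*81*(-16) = -3374784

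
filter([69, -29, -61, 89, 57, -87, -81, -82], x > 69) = keep x where x > 69: 69✗, -29✗, -61✗, 89✓, 57✗, -87✗, -81✗, -82✗
= [89]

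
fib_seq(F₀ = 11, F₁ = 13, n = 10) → F_2 = F_1 + F_0 = 24
F_3 = F_2 + F_1 = 37
F_4 = F_3 + F_2 = 61
...
= [11, 13, 24, 37, 61, 98, 159, 257, 416, 673]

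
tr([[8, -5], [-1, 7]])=diagonal: 8 + 7
= 15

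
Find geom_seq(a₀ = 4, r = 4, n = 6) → [4, 16, 64, 256, 1024, 4096]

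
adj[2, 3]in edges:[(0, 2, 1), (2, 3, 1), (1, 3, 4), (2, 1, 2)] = 1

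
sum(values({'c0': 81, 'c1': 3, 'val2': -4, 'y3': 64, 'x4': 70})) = 214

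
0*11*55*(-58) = 0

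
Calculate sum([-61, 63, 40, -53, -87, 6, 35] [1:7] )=slice → [63, 40, -53, -87, 6, 35]
63 + 40 + (-53) + (-87) + 6 + 35
= 4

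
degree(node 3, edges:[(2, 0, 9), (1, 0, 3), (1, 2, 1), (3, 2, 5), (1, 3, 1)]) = 2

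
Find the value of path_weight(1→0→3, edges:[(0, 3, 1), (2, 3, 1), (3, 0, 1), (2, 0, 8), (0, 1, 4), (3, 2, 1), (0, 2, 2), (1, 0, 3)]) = 4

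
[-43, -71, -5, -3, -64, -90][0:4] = [-43, -71, -5, -3]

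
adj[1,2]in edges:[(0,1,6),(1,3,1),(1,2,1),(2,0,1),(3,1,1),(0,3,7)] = 1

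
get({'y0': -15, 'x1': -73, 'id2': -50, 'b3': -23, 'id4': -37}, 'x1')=-73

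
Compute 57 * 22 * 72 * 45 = 4062960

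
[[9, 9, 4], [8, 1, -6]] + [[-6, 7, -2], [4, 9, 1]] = [[3, 16, 2], [12, 10, -5]]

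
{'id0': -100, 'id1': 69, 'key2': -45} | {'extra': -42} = {'id0': -100, 'id1': 69, 'key2': -45, 'extra': -42}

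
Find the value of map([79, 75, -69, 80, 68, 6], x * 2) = 79*2=158, 75*2=150, -69*2=-138, 80*2=160, 68*2=136, 6*2=12
= [158, 150, -138, 160, 136, 12]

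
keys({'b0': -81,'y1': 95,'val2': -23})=['b0', 'y1', 'val2']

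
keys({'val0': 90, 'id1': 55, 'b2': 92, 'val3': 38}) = ['val0', 'id1', 'b2', 'val3']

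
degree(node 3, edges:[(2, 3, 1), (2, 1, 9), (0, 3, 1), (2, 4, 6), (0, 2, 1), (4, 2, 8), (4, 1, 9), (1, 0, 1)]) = 2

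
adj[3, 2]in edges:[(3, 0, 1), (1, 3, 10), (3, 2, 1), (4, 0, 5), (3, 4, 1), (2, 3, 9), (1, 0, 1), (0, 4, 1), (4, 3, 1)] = 1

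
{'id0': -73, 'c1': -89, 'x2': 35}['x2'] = 35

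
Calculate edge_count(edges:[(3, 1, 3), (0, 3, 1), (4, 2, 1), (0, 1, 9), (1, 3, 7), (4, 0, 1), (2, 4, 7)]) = 7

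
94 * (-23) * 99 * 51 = -10915938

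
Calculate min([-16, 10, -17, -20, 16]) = -20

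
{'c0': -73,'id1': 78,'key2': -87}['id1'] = 78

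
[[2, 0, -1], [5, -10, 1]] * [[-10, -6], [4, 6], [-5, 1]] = [[-15, -13], [-95, -89]]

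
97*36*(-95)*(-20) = 6634800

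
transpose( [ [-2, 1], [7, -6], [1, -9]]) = [[-2, 7, 1], [1, -6, -9]]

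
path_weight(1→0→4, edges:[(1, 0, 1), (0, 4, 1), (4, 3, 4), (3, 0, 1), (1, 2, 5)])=2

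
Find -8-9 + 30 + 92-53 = 52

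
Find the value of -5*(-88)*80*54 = 1900800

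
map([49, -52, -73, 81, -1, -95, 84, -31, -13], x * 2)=[98, -104, -146, 162, -2, -190, 168, -62, -26]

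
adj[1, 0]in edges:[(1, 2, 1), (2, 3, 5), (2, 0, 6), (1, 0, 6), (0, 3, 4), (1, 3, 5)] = 6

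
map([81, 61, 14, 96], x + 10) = [91, 71, 24, 106]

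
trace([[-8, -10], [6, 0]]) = diagonal: (-8) + 0
= -8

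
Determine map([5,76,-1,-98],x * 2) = [10, 152, -2, -196]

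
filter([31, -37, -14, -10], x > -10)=[31]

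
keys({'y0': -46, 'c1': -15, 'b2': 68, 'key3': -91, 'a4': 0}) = ['y0', 'c1', 'b2', 'key3', 'a4']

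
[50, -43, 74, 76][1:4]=[-43, 74, 76]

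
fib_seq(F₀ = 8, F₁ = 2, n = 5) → F_2 = F_1 + F_0 = 10
F_3 = F_2 + F_1 = 12
F_4 = F_3 + F_2 = 22
= [8, 2, 10, 12, 22]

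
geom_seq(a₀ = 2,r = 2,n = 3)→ [2, 4, 8]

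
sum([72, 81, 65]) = 72 + 81 + 65
= 218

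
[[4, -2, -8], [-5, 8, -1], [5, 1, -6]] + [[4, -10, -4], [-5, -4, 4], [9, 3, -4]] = [[8, -12, -12], [-10, 4, 3], [14, 4, -10]]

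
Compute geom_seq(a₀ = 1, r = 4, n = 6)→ [1, 4, 16, 64, 256, 1024]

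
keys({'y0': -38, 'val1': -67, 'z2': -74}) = ['y0', 'val1', 'z2']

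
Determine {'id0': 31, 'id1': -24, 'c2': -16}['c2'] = -16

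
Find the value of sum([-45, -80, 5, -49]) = -169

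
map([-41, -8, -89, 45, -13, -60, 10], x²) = [1681, 64, 7921, 2025, 169, 3600, 100]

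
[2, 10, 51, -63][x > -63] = keep x where x > -63: 2✓, 10✓, 51✓, -63✗
= [2, 10, 51]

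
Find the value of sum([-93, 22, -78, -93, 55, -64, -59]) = (-93) + 22 + (-78) + (-93) + 55 + (-64) + (-59)
= -310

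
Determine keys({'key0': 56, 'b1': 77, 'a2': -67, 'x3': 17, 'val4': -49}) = ['key0', 'b1', 'a2', 'x3', 'val4']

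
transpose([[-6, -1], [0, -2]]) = [[-6, 0], [-1, -2]]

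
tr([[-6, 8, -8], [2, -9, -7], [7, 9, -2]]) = -17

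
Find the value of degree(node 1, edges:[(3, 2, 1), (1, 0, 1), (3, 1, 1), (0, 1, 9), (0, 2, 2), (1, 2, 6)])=incident: (1,0), (3,1), (0,1), (1,2)
= 4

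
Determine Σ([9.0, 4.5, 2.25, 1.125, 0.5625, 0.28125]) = 9.0 + 4.5 + 2.25 + 1.125 + 0.5625 + 0.28125
= 17.71875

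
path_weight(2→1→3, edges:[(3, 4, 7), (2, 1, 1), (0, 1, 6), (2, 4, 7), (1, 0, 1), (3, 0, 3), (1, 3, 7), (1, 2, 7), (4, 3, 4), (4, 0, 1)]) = w(2→1)=1 + w(1→3)=7
= 8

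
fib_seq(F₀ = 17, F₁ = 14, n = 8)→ F_2 = F_1 + F_0 = 31
F_3 = F_2 + F_1 = 45
F_4 = F_3 + F_2 = 76
...
= [17, 14, 31, 45, 76, 121, 197, 318]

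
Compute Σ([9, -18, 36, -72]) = -45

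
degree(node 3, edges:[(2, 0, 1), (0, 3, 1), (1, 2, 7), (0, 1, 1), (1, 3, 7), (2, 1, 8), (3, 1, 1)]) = 3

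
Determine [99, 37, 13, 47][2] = 13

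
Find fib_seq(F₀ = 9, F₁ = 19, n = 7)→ [9, 19, 28, 47, 75, 122, 197]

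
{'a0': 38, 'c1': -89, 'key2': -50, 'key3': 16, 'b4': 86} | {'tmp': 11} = {'a0': 38, 'c1': -89, 'key2': -50, 'key3': 16, 'b4': 86, 'tmp': 11}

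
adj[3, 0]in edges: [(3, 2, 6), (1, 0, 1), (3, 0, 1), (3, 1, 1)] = 1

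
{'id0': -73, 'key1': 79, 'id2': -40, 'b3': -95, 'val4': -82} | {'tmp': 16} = {'id0': -73, 'key1': 79, 'id2': -40, 'b3': -95, 'val4': -82, 'tmp': 16}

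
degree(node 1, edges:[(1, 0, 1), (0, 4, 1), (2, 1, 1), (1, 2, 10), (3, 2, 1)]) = incident: (1,0), (2,1), (1,2)
= 3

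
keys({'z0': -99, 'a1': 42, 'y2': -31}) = ['z0', 'a1', 'y2']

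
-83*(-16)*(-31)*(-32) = 1317376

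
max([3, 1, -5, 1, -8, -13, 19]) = 19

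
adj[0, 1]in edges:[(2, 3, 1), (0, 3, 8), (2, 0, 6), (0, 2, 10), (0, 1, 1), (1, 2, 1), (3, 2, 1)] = 1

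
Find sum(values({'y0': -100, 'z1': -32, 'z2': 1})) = -131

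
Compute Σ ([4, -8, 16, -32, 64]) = 44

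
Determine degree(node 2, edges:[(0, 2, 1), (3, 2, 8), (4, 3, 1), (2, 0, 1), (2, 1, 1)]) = 4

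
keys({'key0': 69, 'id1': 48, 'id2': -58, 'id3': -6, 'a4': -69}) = ['key0', 'id1', 'id2', 'id3', 'a4']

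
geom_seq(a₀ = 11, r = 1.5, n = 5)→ [11.0, 16.5, 24.75, 37.125, 55.6875]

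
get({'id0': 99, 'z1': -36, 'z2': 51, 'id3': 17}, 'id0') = 99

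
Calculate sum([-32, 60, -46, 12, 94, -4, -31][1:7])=slice → [60, -46, 12, 94, -4, -31]
60 + (-46) + 12 + 94 + (-4) + (-31)
= 85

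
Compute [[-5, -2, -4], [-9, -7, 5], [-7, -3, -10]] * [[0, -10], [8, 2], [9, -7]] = [[-52, 74], [-11, 41], [-114, 134]]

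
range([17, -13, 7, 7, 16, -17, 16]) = 34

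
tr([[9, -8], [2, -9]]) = 0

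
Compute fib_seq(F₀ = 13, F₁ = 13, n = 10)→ F_2 = F_1 + F_0 = 26
F_3 = F_2 + F_1 = 39
F_4 = F_3 + F_2 = 65
...
= [13, 13, 26, 39, 65, 104, 169, 273, 442, 715]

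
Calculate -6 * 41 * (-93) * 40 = 915120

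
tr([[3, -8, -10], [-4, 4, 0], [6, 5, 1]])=diagonal: 3 + 4 + 1
= 8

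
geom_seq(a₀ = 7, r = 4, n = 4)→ a_0 = 7*4^0 = 7
a_1 = 7*4^1 = 28
a_2 = 7*4^2 = 112
...
= [7, 28, 112, 448]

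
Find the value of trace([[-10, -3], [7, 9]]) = -1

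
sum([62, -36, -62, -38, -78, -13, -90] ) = -255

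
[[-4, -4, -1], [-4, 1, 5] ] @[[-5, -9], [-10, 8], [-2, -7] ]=C[0][0] = (-4)*(-5) + (-4)*(-10) + (-1)*(-2) = 62
C[0][1] = (-4)*(-9) + (-4)*(8) + (-1)*(-7) = 11
C[1][0] = (-4)*(-5) + (1)*(-10) + (5)*(-2) = 0
C[1][1] = (-4)*(-9) + (1)*(8) + (5)*(-7) = 9
= [[62, 11], [0, 9]]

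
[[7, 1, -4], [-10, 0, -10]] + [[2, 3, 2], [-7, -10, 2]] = [[9, 4, -2], [-17, -10, -8]]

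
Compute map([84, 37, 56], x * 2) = 84*2=168, 37*2=74, 56*2=112
= [168, 74, 112]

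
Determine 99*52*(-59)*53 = -16097796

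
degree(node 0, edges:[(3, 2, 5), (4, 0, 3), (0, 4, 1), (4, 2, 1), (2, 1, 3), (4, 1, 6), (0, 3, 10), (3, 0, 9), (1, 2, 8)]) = incident: (4,0), (0,4), (0,3), (3,0)
= 4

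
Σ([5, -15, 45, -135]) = 5 + -15 + 45 + -135
= -100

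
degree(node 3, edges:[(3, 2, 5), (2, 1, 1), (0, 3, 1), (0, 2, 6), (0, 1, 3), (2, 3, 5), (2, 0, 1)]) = incident: (3,2), (0,3), (2,3)
= 3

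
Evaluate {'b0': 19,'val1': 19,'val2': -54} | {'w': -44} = {'b0': 19, 'val1': 19, 'val2': -54, 'w': -44}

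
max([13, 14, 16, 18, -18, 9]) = 18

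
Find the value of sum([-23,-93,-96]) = -212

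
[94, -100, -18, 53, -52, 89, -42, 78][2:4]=[-18, 53]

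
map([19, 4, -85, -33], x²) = (19)²=361, (4)²=16, (-85)²=7225, (-33)²=1089
= [361, 16, 7225, 1089]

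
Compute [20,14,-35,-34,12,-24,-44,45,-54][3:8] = [-34, 12, -24, -44, 45]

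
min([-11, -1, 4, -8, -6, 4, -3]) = -11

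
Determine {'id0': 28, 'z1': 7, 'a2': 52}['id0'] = 28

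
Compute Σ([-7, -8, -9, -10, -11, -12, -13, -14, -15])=-99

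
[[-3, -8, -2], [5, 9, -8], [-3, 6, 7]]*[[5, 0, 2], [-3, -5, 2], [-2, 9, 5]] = C[0][0] = (-3)*(5) + (-8)*(-3) + (-2)*(-2) = 13
C[0][1] = (-3)*(0) + (-8)*(-5) + (-2)*(9) = 22
C[0][2] = (-3)*(2) + (-8)*(2) + (-2)*(5) = -32
C[1][0] = (5)*(5) + (9)*(-3) + (-8)*(-2) = 14
C[1][1] = (5)*(0) + (9)*(-5) + (-8)*(9) = -117
C[1][2] = (5)*(2) + (9)*(2) + (-8)*(5) = -12
... (3 more cells)
= [[13, 22, -32], [14, -117, -12], [-47, 33, 41]]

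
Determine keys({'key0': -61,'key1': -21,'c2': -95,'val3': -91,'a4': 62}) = ['key0', 'key1', 'c2', 'val3', 'a4']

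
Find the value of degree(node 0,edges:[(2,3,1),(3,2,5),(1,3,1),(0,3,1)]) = incident: (0,3)
= 1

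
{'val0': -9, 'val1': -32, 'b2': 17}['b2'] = 17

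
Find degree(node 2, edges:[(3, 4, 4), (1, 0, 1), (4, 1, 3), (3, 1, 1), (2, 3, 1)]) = 1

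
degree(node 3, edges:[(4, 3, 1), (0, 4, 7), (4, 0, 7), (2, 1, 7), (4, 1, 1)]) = incident: (4,3)
= 1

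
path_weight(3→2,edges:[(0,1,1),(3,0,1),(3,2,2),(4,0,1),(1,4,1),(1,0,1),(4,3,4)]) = 2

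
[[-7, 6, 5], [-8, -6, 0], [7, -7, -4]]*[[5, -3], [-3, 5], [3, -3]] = [[-38, 36], [-22, -6], [44, -44]]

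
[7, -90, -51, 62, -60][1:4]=[-90, -51, 62]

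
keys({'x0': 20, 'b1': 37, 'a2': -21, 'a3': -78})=['x0', 'b1', 'a2', 'a3']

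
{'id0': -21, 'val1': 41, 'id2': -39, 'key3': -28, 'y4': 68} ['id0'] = -21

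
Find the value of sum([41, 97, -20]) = 118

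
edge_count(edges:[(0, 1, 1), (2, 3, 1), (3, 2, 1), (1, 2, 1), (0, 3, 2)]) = 5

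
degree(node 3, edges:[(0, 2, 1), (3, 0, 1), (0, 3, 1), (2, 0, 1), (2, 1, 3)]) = 2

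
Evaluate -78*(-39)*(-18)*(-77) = 4216212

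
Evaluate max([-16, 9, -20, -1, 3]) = 9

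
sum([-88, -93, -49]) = -230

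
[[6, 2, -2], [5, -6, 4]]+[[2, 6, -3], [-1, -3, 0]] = [[8, 8, -5], [4, -9, 4]]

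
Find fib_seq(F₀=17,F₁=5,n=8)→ [17, 5, 22, 27, 49, 76, 125, 201]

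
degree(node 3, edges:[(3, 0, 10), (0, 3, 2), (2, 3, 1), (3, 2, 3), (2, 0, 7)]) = incident: (3,0), (0,3), (2,3), (3,2)
= 4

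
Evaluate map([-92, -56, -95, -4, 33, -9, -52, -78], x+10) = -92+10=-82, -56+10=-46, -95+10=-85, -4+10=6, 33+10=43, -9+10=1, -52+10=-42, -78+10=-68
= [-82, -46, -85, 6, 43, 1, -42, -68]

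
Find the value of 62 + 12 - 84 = -10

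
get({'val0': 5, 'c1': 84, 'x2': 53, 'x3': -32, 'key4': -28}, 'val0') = 5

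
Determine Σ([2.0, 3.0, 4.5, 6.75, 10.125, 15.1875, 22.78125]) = 2.0 + 3.0 + 4.5 + 6.75 + 10.125 + 15.1875 + 22.78125
= 64.34375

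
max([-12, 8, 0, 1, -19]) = 8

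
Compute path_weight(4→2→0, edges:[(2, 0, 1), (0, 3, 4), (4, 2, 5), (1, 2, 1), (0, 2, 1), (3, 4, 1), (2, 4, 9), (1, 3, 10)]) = w(4→2)=5 + w(2→0)=1
= 6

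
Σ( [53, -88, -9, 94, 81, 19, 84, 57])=53 + (-88) + (-9) + 94 + 81 + 19 + 84 + 57
= 291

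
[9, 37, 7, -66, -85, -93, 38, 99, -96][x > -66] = keep x where x > -66: 9✓, 37✓, 7✓, -66✗, -85✗, -93✗, 38✓, 99✓, -96✗
= [9, 37, 7, 38, 99]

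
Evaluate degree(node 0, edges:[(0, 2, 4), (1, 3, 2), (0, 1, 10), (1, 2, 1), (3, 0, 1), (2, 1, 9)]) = incident: (0,2), (0,1), (3,0)
= 3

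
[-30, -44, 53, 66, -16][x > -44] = keep x where x > -44: -30✓, -44✗, 53✓, 66✓, -16✓
= [-30, 53, 66, -16]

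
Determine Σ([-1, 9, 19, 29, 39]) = 95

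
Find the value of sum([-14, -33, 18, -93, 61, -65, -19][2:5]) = slice → [18, -93, 61]
18 + (-93) + 61
= -14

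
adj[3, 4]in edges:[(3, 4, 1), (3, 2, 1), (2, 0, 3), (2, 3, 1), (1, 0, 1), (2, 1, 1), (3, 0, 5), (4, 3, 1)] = 1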